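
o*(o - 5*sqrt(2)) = o^2 - 5*sqrt(2)*o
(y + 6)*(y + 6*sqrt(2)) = y^2 + 6*y + 6*sqrt(2)*y + 36*sqrt(2)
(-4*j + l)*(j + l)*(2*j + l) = -8*j^3 - 10*j^2*l - j*l^2 + l^3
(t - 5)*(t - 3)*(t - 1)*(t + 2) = t^4 - 7*t^3 + 5*t^2 + 31*t - 30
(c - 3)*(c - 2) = c^2 - 5*c + 6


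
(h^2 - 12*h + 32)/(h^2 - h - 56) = (h - 4)/(h + 7)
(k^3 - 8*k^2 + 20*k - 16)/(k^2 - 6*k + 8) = k - 2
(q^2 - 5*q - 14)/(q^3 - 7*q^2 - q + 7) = (q + 2)/(q^2 - 1)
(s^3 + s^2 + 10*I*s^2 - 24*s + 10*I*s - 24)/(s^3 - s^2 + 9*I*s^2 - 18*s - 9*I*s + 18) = (s^2 + s*(1 + 4*I) + 4*I)/(s^2 + s*(-1 + 3*I) - 3*I)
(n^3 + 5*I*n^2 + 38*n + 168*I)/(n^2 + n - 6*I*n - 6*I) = (n^2 + 11*I*n - 28)/(n + 1)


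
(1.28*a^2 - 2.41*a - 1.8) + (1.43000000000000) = 1.28*a^2 - 2.41*a - 0.37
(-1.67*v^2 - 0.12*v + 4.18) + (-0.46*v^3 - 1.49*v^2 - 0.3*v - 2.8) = -0.46*v^3 - 3.16*v^2 - 0.42*v + 1.38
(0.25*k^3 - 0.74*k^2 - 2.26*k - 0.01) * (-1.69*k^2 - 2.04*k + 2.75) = -0.4225*k^5 + 0.7406*k^4 + 6.0165*k^3 + 2.5923*k^2 - 6.1946*k - 0.0275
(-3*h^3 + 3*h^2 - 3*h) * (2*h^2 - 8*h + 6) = -6*h^5 + 30*h^4 - 48*h^3 + 42*h^2 - 18*h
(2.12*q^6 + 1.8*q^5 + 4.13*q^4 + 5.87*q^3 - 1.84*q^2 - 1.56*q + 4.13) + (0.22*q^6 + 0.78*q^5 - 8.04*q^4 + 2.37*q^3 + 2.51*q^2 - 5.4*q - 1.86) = 2.34*q^6 + 2.58*q^5 - 3.91*q^4 + 8.24*q^3 + 0.67*q^2 - 6.96*q + 2.27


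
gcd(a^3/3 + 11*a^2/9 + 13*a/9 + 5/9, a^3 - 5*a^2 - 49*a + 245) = 1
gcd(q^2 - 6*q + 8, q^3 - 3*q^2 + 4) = q - 2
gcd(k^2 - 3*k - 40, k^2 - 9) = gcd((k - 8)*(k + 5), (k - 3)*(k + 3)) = 1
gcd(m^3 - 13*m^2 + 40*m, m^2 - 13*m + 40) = m^2 - 13*m + 40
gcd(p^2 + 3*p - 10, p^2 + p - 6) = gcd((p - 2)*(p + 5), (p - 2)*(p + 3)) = p - 2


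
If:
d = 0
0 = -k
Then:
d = 0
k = 0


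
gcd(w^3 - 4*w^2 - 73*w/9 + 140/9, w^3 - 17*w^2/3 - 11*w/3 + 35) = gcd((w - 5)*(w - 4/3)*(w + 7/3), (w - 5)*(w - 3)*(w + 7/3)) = w^2 - 8*w/3 - 35/3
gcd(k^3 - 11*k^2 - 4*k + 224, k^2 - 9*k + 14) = k - 7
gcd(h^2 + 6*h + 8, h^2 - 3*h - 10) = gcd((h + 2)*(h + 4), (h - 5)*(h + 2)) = h + 2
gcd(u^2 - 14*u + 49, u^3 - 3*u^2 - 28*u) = u - 7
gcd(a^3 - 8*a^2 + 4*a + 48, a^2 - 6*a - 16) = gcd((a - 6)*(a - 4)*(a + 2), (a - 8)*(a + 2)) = a + 2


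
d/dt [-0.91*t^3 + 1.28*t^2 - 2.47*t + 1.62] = -2.73*t^2 + 2.56*t - 2.47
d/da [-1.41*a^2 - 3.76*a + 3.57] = -2.82*a - 3.76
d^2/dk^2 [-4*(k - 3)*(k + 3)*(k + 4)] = -24*k - 32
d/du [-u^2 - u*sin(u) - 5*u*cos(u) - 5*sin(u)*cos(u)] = 5*u*sin(u) - u*cos(u) - 2*u - sin(u) - 5*cos(u) - 5*cos(2*u)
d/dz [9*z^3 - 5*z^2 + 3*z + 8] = 27*z^2 - 10*z + 3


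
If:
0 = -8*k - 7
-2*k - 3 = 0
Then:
No Solution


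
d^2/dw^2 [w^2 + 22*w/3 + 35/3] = 2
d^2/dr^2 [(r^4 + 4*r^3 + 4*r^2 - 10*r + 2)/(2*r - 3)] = 4*(6*r^4 - 16*r^3 - 9*r^2 + 54*r - 8)/(8*r^3 - 36*r^2 + 54*r - 27)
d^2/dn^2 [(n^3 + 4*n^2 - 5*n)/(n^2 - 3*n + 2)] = 28/(n^3 - 6*n^2 + 12*n - 8)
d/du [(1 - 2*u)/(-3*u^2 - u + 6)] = (6*u^2 + 2*u - (2*u - 1)*(6*u + 1) - 12)/(3*u^2 + u - 6)^2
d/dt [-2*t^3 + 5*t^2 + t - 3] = -6*t^2 + 10*t + 1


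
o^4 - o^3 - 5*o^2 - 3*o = o*(o - 3)*(o + 1)^2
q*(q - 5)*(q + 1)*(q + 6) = q^4 + 2*q^3 - 29*q^2 - 30*q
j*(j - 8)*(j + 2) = j^3 - 6*j^2 - 16*j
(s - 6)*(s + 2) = s^2 - 4*s - 12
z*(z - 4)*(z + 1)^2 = z^4 - 2*z^3 - 7*z^2 - 4*z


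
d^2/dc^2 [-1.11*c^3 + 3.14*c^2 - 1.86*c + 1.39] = 6.28 - 6.66*c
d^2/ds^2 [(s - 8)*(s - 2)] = 2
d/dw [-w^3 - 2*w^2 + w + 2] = -3*w^2 - 4*w + 1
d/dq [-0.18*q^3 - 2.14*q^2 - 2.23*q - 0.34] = -0.54*q^2 - 4.28*q - 2.23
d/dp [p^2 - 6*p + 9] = 2*p - 6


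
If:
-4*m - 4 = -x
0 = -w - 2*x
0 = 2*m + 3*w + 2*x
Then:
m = -8/7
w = 8/7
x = -4/7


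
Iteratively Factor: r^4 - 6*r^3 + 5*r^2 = (r)*(r^3 - 6*r^2 + 5*r) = r*(r - 1)*(r^2 - 5*r) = r*(r - 5)*(r - 1)*(r)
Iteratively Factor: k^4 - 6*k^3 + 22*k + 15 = (k + 1)*(k^3 - 7*k^2 + 7*k + 15) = (k + 1)^2*(k^2 - 8*k + 15) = (k - 5)*(k + 1)^2*(k - 3)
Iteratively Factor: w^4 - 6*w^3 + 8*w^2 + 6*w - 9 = (w + 1)*(w^3 - 7*w^2 + 15*w - 9) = (w - 3)*(w + 1)*(w^2 - 4*w + 3) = (w - 3)*(w - 1)*(w + 1)*(w - 3)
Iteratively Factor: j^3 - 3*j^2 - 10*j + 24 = (j - 2)*(j^2 - j - 12) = (j - 2)*(j + 3)*(j - 4)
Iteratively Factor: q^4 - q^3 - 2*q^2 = (q - 2)*(q^3 + q^2) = (q - 2)*(q + 1)*(q^2) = q*(q - 2)*(q + 1)*(q)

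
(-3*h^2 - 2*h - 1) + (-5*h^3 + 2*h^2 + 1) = -5*h^3 - h^2 - 2*h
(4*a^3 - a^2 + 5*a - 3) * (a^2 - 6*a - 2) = 4*a^5 - 25*a^4 + 3*a^3 - 31*a^2 + 8*a + 6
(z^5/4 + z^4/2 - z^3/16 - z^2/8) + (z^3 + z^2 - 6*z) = z^5/4 + z^4/2 + 15*z^3/16 + 7*z^2/8 - 6*z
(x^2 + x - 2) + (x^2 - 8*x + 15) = 2*x^2 - 7*x + 13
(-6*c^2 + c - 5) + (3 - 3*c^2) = -9*c^2 + c - 2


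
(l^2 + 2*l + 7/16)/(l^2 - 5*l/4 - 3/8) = (4*l + 7)/(2*(2*l - 3))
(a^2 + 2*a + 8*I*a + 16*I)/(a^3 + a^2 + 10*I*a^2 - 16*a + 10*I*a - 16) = (a + 2)/(a^2 + a*(1 + 2*I) + 2*I)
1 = 1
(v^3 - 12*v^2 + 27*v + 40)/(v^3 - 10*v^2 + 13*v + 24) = (v - 5)/(v - 3)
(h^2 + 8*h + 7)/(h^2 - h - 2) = (h + 7)/(h - 2)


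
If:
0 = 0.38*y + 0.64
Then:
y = -1.68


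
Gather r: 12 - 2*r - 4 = 8 - 2*r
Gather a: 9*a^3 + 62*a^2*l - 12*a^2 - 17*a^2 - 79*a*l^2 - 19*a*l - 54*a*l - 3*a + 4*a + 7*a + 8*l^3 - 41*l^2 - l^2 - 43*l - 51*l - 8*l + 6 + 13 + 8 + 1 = 9*a^3 + a^2*(62*l - 29) + a*(-79*l^2 - 73*l + 8) + 8*l^3 - 42*l^2 - 102*l + 28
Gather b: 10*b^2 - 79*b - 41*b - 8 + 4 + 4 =10*b^2 - 120*b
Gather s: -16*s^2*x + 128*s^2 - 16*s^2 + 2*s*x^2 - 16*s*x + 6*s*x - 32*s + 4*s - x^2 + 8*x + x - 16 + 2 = s^2*(112 - 16*x) + s*(2*x^2 - 10*x - 28) - x^2 + 9*x - 14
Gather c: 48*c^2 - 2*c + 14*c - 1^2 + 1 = 48*c^2 + 12*c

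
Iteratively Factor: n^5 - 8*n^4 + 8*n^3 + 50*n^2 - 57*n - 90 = (n - 3)*(n^4 - 5*n^3 - 7*n^2 + 29*n + 30) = (n - 3)*(n + 2)*(n^3 - 7*n^2 + 7*n + 15) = (n - 3)^2*(n + 2)*(n^2 - 4*n - 5) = (n - 5)*(n - 3)^2*(n + 2)*(n + 1)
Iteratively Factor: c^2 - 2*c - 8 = (c - 4)*(c + 2)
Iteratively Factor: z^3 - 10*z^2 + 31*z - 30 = (z - 3)*(z^2 - 7*z + 10) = (z - 3)*(z - 2)*(z - 5)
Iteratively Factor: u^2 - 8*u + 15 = (u - 3)*(u - 5)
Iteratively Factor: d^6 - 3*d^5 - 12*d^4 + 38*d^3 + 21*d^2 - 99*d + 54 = (d + 2)*(d^5 - 5*d^4 - 2*d^3 + 42*d^2 - 63*d + 27) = (d - 1)*(d + 2)*(d^4 - 4*d^3 - 6*d^2 + 36*d - 27) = (d - 1)*(d + 2)*(d + 3)*(d^3 - 7*d^2 + 15*d - 9) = (d - 1)^2*(d + 2)*(d + 3)*(d^2 - 6*d + 9) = (d - 3)*(d - 1)^2*(d + 2)*(d + 3)*(d - 3)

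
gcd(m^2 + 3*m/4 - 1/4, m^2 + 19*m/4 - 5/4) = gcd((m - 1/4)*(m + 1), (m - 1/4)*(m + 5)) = m - 1/4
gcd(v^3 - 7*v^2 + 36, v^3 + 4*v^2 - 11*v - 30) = v^2 - v - 6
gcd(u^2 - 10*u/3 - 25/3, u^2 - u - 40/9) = u + 5/3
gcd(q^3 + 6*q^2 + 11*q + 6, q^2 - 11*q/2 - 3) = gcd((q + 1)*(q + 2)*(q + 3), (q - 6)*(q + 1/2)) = 1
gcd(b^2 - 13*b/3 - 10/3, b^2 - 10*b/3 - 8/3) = b + 2/3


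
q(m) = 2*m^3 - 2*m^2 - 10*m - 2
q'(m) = 6*m^2 - 4*m - 10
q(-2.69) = -28.50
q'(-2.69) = 44.18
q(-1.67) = -0.19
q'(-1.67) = 13.41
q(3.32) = 15.94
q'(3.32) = 42.85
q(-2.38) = -16.49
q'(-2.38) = 33.51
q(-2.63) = -25.92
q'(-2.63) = 42.02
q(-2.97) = -42.34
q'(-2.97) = 54.81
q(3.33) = 16.37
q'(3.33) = 43.21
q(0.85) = -10.72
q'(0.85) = -9.06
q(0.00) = -2.00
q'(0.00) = -10.00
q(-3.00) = -44.00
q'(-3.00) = 56.00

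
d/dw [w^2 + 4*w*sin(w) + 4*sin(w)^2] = 4*w*cos(w) + 2*w + 4*sin(w) + 4*sin(2*w)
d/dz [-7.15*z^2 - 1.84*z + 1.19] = -14.3*z - 1.84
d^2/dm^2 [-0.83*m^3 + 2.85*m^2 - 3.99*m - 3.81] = 5.7 - 4.98*m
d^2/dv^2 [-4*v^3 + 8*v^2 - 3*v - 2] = 16 - 24*v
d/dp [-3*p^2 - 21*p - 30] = -6*p - 21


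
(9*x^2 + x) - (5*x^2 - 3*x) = 4*x^2 + 4*x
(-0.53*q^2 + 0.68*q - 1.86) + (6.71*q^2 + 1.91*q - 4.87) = 6.18*q^2 + 2.59*q - 6.73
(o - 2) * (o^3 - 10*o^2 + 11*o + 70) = o^4 - 12*o^3 + 31*o^2 + 48*o - 140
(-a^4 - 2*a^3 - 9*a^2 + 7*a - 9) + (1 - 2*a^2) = -a^4 - 2*a^3 - 11*a^2 + 7*a - 8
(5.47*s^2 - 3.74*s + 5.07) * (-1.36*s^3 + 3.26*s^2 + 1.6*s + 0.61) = -7.4392*s^5 + 22.9186*s^4 - 10.3356*s^3 + 13.8809*s^2 + 5.8306*s + 3.0927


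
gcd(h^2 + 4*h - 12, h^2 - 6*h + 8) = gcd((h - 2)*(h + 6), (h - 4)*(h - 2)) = h - 2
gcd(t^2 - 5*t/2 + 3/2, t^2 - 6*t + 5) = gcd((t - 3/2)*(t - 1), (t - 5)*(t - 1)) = t - 1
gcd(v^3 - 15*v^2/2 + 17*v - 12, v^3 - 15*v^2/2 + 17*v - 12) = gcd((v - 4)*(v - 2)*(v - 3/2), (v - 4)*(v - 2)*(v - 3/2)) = v^3 - 15*v^2/2 + 17*v - 12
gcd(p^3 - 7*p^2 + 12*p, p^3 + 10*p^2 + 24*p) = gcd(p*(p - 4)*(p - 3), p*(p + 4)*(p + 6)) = p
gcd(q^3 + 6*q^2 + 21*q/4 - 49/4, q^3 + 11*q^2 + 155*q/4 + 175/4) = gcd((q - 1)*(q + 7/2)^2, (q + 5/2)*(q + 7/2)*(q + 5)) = q + 7/2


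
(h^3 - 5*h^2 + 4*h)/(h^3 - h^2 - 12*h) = (h - 1)/(h + 3)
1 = 1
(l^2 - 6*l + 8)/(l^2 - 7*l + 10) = (l - 4)/(l - 5)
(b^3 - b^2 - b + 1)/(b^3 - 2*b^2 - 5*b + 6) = (b^2 - 1)/(b^2 - b - 6)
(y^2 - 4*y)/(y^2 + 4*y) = (y - 4)/(y + 4)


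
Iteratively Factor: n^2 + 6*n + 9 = (n + 3)*(n + 3)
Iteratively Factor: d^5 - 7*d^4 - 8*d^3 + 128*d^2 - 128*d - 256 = (d + 4)*(d^4 - 11*d^3 + 36*d^2 - 16*d - 64) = (d - 4)*(d + 4)*(d^3 - 7*d^2 + 8*d + 16) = (d - 4)^2*(d + 4)*(d^2 - 3*d - 4) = (d - 4)^2*(d + 1)*(d + 4)*(d - 4)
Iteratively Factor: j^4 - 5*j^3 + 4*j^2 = (j - 4)*(j^3 - j^2) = j*(j - 4)*(j^2 - j) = j*(j - 4)*(j - 1)*(j)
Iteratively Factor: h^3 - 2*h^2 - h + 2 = (h + 1)*(h^2 - 3*h + 2) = (h - 1)*(h + 1)*(h - 2)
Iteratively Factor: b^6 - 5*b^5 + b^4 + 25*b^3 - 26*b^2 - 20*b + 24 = (b + 2)*(b^5 - 7*b^4 + 15*b^3 - 5*b^2 - 16*b + 12) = (b - 2)*(b + 2)*(b^4 - 5*b^3 + 5*b^2 + 5*b - 6) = (b - 2)*(b + 1)*(b + 2)*(b^3 - 6*b^2 + 11*b - 6) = (b - 3)*(b - 2)*(b + 1)*(b + 2)*(b^2 - 3*b + 2) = (b - 3)*(b - 2)^2*(b + 1)*(b + 2)*(b - 1)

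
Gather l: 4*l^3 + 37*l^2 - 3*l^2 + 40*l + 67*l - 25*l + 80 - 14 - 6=4*l^3 + 34*l^2 + 82*l + 60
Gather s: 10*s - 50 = 10*s - 50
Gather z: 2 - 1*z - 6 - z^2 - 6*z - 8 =-z^2 - 7*z - 12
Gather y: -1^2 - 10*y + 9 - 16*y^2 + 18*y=-16*y^2 + 8*y + 8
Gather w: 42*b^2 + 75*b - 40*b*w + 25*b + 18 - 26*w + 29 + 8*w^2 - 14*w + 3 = 42*b^2 + 100*b + 8*w^2 + w*(-40*b - 40) + 50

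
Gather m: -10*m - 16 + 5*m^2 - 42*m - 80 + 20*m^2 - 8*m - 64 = 25*m^2 - 60*m - 160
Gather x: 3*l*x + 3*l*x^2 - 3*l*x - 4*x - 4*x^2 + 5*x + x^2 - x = x^2*(3*l - 3)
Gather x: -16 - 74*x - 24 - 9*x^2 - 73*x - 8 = -9*x^2 - 147*x - 48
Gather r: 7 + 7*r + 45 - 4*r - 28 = 3*r + 24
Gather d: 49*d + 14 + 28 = 49*d + 42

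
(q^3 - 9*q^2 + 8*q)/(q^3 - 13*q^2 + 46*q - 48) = q*(q - 1)/(q^2 - 5*q + 6)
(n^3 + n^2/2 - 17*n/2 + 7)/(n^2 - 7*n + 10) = (2*n^2 + 5*n - 7)/(2*(n - 5))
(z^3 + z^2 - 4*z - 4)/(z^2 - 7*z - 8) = (z^2 - 4)/(z - 8)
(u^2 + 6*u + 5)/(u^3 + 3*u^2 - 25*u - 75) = (u + 1)/(u^2 - 2*u - 15)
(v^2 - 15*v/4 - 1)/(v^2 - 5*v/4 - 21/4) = (-4*v^2 + 15*v + 4)/(-4*v^2 + 5*v + 21)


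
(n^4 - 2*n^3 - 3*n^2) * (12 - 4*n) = -4*n^5 + 20*n^4 - 12*n^3 - 36*n^2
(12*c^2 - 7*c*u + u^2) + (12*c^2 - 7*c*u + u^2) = 24*c^2 - 14*c*u + 2*u^2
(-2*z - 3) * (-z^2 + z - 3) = 2*z^3 + z^2 + 3*z + 9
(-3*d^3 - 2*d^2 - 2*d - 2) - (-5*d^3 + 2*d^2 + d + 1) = 2*d^3 - 4*d^2 - 3*d - 3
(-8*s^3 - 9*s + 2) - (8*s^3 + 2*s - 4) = -16*s^3 - 11*s + 6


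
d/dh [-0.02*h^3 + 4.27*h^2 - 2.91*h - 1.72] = -0.06*h^2 + 8.54*h - 2.91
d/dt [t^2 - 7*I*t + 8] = 2*t - 7*I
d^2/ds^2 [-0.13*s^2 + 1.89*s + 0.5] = -0.260000000000000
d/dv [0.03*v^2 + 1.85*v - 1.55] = 0.06*v + 1.85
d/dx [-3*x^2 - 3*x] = -6*x - 3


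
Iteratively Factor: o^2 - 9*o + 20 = (o - 5)*(o - 4)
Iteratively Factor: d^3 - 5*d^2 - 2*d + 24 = (d - 4)*(d^2 - d - 6) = (d - 4)*(d + 2)*(d - 3)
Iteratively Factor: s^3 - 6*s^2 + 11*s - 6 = (s - 2)*(s^2 - 4*s + 3) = (s - 3)*(s - 2)*(s - 1)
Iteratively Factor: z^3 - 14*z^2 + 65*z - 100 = (z - 4)*(z^2 - 10*z + 25) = (z - 5)*(z - 4)*(z - 5)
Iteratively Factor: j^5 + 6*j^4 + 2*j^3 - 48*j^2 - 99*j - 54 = (j + 3)*(j^4 + 3*j^3 - 7*j^2 - 27*j - 18) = (j + 2)*(j + 3)*(j^3 + j^2 - 9*j - 9) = (j + 2)*(j + 3)^2*(j^2 - 2*j - 3) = (j + 1)*(j + 2)*(j + 3)^2*(j - 3)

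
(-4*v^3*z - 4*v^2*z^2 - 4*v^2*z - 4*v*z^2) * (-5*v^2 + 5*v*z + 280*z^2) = 20*v^5*z + 20*v^4*z - 1140*v^3*z^3 - 1120*v^2*z^4 - 1140*v^2*z^3 - 1120*v*z^4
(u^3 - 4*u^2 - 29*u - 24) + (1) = u^3 - 4*u^2 - 29*u - 23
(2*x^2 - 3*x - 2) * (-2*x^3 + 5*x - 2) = -4*x^5 + 6*x^4 + 14*x^3 - 19*x^2 - 4*x + 4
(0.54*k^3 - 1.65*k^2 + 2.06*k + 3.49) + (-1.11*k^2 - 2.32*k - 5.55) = 0.54*k^3 - 2.76*k^2 - 0.26*k - 2.06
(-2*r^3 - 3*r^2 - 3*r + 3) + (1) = -2*r^3 - 3*r^2 - 3*r + 4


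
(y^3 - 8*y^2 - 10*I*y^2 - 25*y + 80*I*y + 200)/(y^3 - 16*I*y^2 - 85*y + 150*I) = (y - 8)/(y - 6*I)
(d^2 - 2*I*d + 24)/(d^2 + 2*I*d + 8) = (d - 6*I)/(d - 2*I)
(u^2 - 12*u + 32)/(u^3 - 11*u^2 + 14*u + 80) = (u - 4)/(u^2 - 3*u - 10)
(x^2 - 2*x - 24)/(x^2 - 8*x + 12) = (x + 4)/(x - 2)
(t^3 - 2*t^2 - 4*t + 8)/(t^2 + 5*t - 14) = (t^2 - 4)/(t + 7)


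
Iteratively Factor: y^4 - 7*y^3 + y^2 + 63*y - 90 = (y - 2)*(y^3 - 5*y^2 - 9*y + 45) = (y - 5)*(y - 2)*(y^2 - 9) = (y - 5)*(y - 3)*(y - 2)*(y + 3)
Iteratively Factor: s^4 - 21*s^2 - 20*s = (s + 4)*(s^3 - 4*s^2 - 5*s) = (s - 5)*(s + 4)*(s^2 + s) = (s - 5)*(s + 1)*(s + 4)*(s)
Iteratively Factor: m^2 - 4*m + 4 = (m - 2)*(m - 2)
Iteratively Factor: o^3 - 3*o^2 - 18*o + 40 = (o - 5)*(o^2 + 2*o - 8) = (o - 5)*(o - 2)*(o + 4)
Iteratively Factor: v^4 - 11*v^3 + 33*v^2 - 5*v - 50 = (v - 2)*(v^3 - 9*v^2 + 15*v + 25) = (v - 5)*(v - 2)*(v^2 - 4*v - 5) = (v - 5)^2*(v - 2)*(v + 1)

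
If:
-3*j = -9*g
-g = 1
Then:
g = -1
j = -3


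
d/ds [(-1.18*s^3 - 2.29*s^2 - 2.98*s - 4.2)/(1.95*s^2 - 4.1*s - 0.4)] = (-2.301*s^4 + 9.676*s^3 + 16.616*s^2 + 18.212*s - 16.028)/(3.8025*s^4 - 15.99*s^3 + 15.25*s^2 + 3.28*s + 0.16)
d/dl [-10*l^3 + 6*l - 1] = 6 - 30*l^2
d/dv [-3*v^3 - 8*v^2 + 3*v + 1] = -9*v^2 - 16*v + 3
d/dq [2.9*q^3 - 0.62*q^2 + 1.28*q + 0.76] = 8.7*q^2 - 1.24*q + 1.28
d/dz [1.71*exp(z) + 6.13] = 1.71*exp(z)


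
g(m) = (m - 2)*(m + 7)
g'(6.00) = 17.00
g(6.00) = 52.00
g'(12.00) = 29.00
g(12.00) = 190.00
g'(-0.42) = 4.16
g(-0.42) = -15.92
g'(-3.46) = -1.92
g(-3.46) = -19.33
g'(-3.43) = -1.86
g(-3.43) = -19.39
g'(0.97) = 6.94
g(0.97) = -8.21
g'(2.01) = 9.02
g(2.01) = 0.09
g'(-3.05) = -1.10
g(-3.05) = -19.95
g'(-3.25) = -1.50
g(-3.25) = -19.69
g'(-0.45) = 4.10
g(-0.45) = -16.05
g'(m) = 2*m + 5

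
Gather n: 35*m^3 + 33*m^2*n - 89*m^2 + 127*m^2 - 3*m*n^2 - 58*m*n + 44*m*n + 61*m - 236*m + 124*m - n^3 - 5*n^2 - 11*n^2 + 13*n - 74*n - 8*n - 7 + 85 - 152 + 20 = 35*m^3 + 38*m^2 - 51*m - n^3 + n^2*(-3*m - 16) + n*(33*m^2 - 14*m - 69) - 54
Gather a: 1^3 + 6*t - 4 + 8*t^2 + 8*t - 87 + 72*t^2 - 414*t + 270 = 80*t^2 - 400*t + 180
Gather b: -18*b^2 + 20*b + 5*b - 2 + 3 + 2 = -18*b^2 + 25*b + 3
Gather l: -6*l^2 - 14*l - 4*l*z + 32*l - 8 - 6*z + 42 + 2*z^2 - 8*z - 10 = -6*l^2 + l*(18 - 4*z) + 2*z^2 - 14*z + 24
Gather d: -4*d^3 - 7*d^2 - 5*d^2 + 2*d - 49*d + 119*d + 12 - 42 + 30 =-4*d^3 - 12*d^2 + 72*d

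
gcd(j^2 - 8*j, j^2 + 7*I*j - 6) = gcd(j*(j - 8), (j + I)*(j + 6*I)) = 1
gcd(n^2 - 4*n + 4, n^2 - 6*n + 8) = n - 2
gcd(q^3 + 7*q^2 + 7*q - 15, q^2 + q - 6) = q + 3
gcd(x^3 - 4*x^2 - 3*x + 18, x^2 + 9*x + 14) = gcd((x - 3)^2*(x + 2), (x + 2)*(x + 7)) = x + 2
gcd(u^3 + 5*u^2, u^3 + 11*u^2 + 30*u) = u^2 + 5*u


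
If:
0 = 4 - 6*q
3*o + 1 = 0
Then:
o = -1/3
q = 2/3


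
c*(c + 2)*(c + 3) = c^3 + 5*c^2 + 6*c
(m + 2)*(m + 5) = m^2 + 7*m + 10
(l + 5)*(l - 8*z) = l^2 - 8*l*z + 5*l - 40*z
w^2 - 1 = (w - 1)*(w + 1)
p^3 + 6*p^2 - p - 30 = (p - 2)*(p + 3)*(p + 5)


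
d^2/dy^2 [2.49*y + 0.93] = 0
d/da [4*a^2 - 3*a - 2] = 8*a - 3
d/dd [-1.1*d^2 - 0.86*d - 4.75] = -2.2*d - 0.86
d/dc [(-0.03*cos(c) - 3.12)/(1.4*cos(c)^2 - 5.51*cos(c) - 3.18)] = (-0.042*cos(c)^2 - 8.736*cos(c) + 17.0958)*sin(c)/(1.96*cos(c)^4 - 15.428*cos(c)^3 + 21.4561*cos(c)^2 + 35.0436*cos(c) + 10.1124)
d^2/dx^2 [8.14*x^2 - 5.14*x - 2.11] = 16.2800000000000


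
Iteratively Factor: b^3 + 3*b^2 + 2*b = (b)*(b^2 + 3*b + 2) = b*(b + 2)*(b + 1)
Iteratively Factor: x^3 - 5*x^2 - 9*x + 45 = (x - 3)*(x^2 - 2*x - 15) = (x - 3)*(x + 3)*(x - 5)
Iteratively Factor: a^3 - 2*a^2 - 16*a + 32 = (a - 4)*(a^2 + 2*a - 8) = (a - 4)*(a + 4)*(a - 2)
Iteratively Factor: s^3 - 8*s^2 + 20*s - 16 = (s - 2)*(s^2 - 6*s + 8) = (s - 2)^2*(s - 4)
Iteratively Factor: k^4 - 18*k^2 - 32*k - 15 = (k + 1)*(k^3 - k^2 - 17*k - 15) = (k - 5)*(k + 1)*(k^2 + 4*k + 3) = (k - 5)*(k + 1)^2*(k + 3)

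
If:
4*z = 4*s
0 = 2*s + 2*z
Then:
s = 0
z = 0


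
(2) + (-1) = 1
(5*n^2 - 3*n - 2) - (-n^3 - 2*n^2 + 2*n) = n^3 + 7*n^2 - 5*n - 2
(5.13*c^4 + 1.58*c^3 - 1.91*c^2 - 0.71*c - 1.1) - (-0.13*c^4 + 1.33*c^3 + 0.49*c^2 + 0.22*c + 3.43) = 5.26*c^4 + 0.25*c^3 - 2.4*c^2 - 0.93*c - 4.53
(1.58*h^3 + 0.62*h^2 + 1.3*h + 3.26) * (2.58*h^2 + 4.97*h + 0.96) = 4.0764*h^5 + 9.4522*h^4 + 7.9522*h^3 + 15.467*h^2 + 17.4502*h + 3.1296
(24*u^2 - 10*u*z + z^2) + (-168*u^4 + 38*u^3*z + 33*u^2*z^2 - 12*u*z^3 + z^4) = -168*u^4 + 38*u^3*z + 33*u^2*z^2 + 24*u^2 - 12*u*z^3 - 10*u*z + z^4 + z^2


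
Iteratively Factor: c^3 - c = (c)*(c^2 - 1) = c*(c - 1)*(c + 1)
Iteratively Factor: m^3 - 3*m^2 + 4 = (m - 2)*(m^2 - m - 2) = (m - 2)^2*(m + 1)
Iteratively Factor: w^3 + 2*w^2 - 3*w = (w + 3)*(w^2 - w) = w*(w + 3)*(w - 1)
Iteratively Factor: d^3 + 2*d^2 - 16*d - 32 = (d + 4)*(d^2 - 2*d - 8) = (d + 2)*(d + 4)*(d - 4)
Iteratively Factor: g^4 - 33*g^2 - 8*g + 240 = (g - 5)*(g^3 + 5*g^2 - 8*g - 48) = (g - 5)*(g + 4)*(g^2 + g - 12) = (g - 5)*(g - 3)*(g + 4)*(g + 4)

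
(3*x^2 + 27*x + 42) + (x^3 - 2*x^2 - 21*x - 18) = x^3 + x^2 + 6*x + 24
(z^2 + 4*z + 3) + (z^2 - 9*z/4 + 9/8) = 2*z^2 + 7*z/4 + 33/8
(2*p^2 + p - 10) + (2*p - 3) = 2*p^2 + 3*p - 13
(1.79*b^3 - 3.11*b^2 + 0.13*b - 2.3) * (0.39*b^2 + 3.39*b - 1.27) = 0.6981*b^5 + 4.8552*b^4 - 12.7655*b^3 + 3.4934*b^2 - 7.9621*b + 2.921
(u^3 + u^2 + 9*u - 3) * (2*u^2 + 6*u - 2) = 2*u^5 + 8*u^4 + 22*u^3 + 46*u^2 - 36*u + 6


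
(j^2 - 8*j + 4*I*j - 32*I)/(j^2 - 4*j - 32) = (j + 4*I)/(j + 4)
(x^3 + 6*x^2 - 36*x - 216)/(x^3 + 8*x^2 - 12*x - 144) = (x - 6)/(x - 4)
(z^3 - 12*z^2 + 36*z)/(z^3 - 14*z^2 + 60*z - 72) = z/(z - 2)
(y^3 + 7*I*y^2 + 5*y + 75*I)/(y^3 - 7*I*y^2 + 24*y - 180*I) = (y^2 + 2*I*y + 15)/(y^2 - 12*I*y - 36)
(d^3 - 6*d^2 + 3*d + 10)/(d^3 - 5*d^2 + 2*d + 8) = (d - 5)/(d - 4)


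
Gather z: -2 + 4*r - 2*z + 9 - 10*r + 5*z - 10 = -6*r + 3*z - 3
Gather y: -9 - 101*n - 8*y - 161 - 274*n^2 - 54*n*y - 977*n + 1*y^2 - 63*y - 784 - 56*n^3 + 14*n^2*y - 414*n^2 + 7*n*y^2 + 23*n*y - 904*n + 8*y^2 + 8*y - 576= -56*n^3 - 688*n^2 - 1982*n + y^2*(7*n + 9) + y*(14*n^2 - 31*n - 63) - 1530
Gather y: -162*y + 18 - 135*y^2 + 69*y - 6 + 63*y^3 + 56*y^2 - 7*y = 63*y^3 - 79*y^2 - 100*y + 12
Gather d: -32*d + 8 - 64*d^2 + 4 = -64*d^2 - 32*d + 12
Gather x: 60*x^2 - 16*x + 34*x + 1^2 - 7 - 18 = 60*x^2 + 18*x - 24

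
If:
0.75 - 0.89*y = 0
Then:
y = 0.84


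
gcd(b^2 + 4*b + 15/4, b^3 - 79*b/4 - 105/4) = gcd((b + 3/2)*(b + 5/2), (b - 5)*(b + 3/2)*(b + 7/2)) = b + 3/2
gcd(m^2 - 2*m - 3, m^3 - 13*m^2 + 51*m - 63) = m - 3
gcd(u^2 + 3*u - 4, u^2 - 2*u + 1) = u - 1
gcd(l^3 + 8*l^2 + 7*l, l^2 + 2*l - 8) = 1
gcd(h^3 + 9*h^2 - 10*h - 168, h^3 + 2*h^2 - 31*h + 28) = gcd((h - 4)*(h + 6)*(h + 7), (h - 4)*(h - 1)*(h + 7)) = h^2 + 3*h - 28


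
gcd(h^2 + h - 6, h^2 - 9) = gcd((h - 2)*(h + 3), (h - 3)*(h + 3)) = h + 3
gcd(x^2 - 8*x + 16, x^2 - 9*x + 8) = 1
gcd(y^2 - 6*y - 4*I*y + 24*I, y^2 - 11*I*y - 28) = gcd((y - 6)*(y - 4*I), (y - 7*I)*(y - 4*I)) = y - 4*I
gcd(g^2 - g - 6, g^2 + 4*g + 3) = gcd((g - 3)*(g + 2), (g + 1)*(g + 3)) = 1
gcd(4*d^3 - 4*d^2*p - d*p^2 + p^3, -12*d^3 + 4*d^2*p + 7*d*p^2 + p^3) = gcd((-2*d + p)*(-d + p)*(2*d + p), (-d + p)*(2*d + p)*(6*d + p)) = -2*d^2 + d*p + p^2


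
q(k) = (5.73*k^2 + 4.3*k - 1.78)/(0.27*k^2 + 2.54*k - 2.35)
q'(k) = (-0.54*k - 2.54)*(5.73*k^2 + 4.3*k - 1.78)/(0.27*k^2 + 2.54*k - 2.35)^2 + (11.46*k + 4.3)/(0.27*k^2 + 2.54*k - 2.35)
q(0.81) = -47.31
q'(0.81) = -1337.80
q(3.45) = 8.44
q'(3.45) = 0.69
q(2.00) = 7.81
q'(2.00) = -0.27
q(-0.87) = 0.27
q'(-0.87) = 1.43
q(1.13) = 12.02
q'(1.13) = -23.83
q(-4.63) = -12.15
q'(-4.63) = 5.80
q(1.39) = 8.97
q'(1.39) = -5.45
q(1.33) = 9.35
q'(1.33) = -7.25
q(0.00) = 0.76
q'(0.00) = -1.01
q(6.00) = 10.19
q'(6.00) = 0.63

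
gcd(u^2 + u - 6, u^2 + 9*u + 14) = 1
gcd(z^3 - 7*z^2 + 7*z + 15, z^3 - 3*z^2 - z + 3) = z^2 - 2*z - 3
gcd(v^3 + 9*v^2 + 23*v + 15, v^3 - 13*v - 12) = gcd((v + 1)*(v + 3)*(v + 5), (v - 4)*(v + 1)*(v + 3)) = v^2 + 4*v + 3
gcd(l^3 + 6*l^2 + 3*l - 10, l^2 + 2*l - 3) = l - 1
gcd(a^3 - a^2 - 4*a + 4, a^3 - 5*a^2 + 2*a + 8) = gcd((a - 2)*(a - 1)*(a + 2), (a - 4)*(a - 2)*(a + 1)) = a - 2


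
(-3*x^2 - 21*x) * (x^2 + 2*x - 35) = -3*x^4 - 27*x^3 + 63*x^2 + 735*x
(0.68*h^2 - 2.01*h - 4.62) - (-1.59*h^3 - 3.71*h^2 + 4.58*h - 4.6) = 1.59*h^3 + 4.39*h^2 - 6.59*h - 0.0200000000000005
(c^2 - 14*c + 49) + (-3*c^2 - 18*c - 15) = -2*c^2 - 32*c + 34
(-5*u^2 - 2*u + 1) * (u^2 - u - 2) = -5*u^4 + 3*u^3 + 13*u^2 + 3*u - 2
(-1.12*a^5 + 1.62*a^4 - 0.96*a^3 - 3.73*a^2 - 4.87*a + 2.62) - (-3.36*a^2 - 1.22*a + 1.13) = -1.12*a^5 + 1.62*a^4 - 0.96*a^3 - 0.37*a^2 - 3.65*a + 1.49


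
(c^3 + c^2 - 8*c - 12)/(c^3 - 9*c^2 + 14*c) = (c^3 + c^2 - 8*c - 12)/(c*(c^2 - 9*c + 14))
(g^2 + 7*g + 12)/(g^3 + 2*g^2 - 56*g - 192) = (g + 3)/(g^2 - 2*g - 48)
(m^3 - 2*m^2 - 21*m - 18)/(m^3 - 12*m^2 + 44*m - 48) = (m^2 + 4*m + 3)/(m^2 - 6*m + 8)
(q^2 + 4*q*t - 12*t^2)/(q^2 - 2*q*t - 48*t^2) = (q - 2*t)/(q - 8*t)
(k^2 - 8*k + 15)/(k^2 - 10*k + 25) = (k - 3)/(k - 5)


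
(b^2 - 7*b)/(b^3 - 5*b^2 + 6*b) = (b - 7)/(b^2 - 5*b + 6)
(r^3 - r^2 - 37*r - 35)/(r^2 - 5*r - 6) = (r^2 - 2*r - 35)/(r - 6)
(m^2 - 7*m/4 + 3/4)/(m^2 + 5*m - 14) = (4*m^2 - 7*m + 3)/(4*(m^2 + 5*m - 14))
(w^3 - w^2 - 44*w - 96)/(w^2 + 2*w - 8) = (w^2 - 5*w - 24)/(w - 2)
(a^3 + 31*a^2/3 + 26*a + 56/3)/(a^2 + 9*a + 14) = a + 4/3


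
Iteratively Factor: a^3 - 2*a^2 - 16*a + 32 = (a - 4)*(a^2 + 2*a - 8) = (a - 4)*(a - 2)*(a + 4)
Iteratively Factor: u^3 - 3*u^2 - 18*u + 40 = (u + 4)*(u^2 - 7*u + 10) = (u - 5)*(u + 4)*(u - 2)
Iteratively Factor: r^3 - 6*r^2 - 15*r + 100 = (r + 4)*(r^2 - 10*r + 25) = (r - 5)*(r + 4)*(r - 5)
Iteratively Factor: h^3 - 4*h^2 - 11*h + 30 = (h + 3)*(h^2 - 7*h + 10) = (h - 2)*(h + 3)*(h - 5)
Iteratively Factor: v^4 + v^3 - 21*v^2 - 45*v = (v + 3)*(v^3 - 2*v^2 - 15*v) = (v - 5)*(v + 3)*(v^2 + 3*v) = (v - 5)*(v + 3)^2*(v)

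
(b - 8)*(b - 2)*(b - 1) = b^3 - 11*b^2 + 26*b - 16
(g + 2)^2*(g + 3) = g^3 + 7*g^2 + 16*g + 12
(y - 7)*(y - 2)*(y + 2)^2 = y^4 - 5*y^3 - 18*y^2 + 20*y + 56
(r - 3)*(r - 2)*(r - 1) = r^3 - 6*r^2 + 11*r - 6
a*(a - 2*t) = a^2 - 2*a*t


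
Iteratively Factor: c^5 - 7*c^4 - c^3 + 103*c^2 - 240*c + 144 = (c - 1)*(c^4 - 6*c^3 - 7*c^2 + 96*c - 144) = (c - 3)*(c - 1)*(c^3 - 3*c^2 - 16*c + 48) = (c - 3)^2*(c - 1)*(c^2 - 16) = (c - 3)^2*(c - 1)*(c + 4)*(c - 4)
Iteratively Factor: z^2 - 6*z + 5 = (z - 5)*(z - 1)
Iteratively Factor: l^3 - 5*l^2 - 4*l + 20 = (l - 2)*(l^2 - 3*l - 10) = (l - 2)*(l + 2)*(l - 5)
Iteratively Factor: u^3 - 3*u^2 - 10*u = (u)*(u^2 - 3*u - 10) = u*(u + 2)*(u - 5)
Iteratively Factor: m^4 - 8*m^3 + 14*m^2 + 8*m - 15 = (m - 5)*(m^3 - 3*m^2 - m + 3) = (m - 5)*(m - 3)*(m^2 - 1) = (m - 5)*(m - 3)*(m + 1)*(m - 1)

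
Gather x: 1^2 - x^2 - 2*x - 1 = -x^2 - 2*x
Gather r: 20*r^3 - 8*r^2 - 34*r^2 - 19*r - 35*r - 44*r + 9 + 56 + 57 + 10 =20*r^3 - 42*r^2 - 98*r + 132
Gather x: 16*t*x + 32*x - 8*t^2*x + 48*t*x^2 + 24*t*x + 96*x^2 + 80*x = x^2*(48*t + 96) + x*(-8*t^2 + 40*t + 112)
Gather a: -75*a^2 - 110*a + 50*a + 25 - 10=-75*a^2 - 60*a + 15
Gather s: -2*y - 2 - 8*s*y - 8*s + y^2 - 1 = s*(-8*y - 8) + y^2 - 2*y - 3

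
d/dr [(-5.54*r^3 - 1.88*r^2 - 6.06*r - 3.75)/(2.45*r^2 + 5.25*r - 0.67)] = (-13.573*r^4 - 58.17*r^3 + 16.1124*r^2 + 20.8942*r + 23.7477)/(6.0025*r^4 + 25.725*r^3 + 24.2795*r^2 - 7.035*r + 0.4489)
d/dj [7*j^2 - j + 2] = 14*j - 1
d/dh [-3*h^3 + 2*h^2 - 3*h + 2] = -9*h^2 + 4*h - 3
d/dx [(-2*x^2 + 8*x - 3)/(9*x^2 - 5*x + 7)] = (-62*x^2 + 26*x + 41)/(81*x^4 - 90*x^3 + 151*x^2 - 70*x + 49)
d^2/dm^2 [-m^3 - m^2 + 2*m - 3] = -6*m - 2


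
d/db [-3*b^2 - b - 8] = -6*b - 1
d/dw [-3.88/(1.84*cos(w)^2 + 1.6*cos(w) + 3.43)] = -(14.2784*cos(w) + 6.208)*sin(w)/(1.84*cos(w)^2 + 1.6*cos(w) + 3.43)^2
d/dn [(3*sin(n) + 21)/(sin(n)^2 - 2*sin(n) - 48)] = 3*(-14*sin(n) + cos(n)^2 - 35)*cos(n)/((sin(n) - 8)^2*(sin(n) + 6)^2)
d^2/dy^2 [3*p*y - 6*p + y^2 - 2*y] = 2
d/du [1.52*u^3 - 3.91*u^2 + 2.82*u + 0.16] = 4.56*u^2 - 7.82*u + 2.82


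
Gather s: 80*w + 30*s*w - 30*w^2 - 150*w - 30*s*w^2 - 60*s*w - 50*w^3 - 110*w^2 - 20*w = s*(-30*w^2 - 30*w) - 50*w^3 - 140*w^2 - 90*w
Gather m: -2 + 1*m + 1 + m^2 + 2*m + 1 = m^2 + 3*m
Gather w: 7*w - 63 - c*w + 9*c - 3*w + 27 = 9*c + w*(4 - c) - 36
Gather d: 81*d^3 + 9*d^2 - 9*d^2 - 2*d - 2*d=81*d^3 - 4*d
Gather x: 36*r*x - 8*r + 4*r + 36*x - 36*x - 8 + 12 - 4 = 36*r*x - 4*r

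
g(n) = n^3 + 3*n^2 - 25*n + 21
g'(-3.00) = -16.00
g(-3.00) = 96.00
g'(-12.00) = 335.00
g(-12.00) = -975.00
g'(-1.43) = -27.45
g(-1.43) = 59.96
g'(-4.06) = 0.09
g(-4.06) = 105.03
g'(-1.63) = -26.81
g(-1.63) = 65.39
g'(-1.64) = -26.77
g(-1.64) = 65.66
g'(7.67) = 197.51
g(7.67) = 456.95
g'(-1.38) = -27.57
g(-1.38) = 58.59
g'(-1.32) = -27.69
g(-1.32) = 56.93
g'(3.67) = 37.43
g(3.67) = 19.09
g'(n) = 3*n^2 + 6*n - 25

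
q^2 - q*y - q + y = (q - 1)*(q - y)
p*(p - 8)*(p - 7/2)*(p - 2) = p^4 - 27*p^3/2 + 51*p^2 - 56*p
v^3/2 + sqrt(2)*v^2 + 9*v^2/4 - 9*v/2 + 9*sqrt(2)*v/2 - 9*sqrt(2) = (v/2 + sqrt(2))*(v - 3/2)*(v + 6)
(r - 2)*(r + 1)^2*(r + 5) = r^4 + 5*r^3 - 3*r^2 - 17*r - 10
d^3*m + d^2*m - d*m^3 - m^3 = (d - m)*(d + m)*(d*m + m)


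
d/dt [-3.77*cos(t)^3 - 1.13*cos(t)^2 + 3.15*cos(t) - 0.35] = (11.31*cos(t)^2 + 2.26*cos(t) - 3.15)*sin(t)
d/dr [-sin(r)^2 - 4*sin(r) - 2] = -2*(sin(r) + 2)*cos(r)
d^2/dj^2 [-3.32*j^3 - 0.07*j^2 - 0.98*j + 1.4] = -19.92*j - 0.14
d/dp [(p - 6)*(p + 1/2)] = 2*p - 11/2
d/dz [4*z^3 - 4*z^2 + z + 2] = 12*z^2 - 8*z + 1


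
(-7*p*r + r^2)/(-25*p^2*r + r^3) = (7*p - r)/(25*p^2 - r^2)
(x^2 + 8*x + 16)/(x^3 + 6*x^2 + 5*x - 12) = (x + 4)/(x^2 + 2*x - 3)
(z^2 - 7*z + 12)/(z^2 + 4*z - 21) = (z - 4)/(z + 7)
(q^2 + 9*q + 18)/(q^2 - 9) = (q + 6)/(q - 3)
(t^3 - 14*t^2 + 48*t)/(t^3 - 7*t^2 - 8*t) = (t - 6)/(t + 1)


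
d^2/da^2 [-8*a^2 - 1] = -16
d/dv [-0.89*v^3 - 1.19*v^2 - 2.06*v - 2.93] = -2.67*v^2 - 2.38*v - 2.06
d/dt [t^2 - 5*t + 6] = 2*t - 5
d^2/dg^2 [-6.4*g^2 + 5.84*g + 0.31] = -12.8000000000000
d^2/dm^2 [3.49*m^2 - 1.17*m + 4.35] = 6.98000000000000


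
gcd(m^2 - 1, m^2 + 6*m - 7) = m - 1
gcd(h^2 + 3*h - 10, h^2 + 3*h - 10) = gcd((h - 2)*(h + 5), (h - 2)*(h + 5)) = h^2 + 3*h - 10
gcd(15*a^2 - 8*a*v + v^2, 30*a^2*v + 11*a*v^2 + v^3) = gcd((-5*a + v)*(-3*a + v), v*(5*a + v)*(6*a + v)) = 1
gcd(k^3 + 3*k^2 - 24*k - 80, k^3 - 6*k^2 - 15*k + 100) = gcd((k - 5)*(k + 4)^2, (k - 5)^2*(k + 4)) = k^2 - k - 20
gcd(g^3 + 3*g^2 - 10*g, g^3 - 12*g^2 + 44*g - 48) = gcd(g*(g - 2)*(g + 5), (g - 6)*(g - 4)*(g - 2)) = g - 2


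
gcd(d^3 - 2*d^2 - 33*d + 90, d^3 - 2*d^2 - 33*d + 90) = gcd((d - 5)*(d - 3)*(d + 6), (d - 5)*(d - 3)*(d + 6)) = d^3 - 2*d^2 - 33*d + 90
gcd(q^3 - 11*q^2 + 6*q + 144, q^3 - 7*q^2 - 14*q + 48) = q^2 - 5*q - 24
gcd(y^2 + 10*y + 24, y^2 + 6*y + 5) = 1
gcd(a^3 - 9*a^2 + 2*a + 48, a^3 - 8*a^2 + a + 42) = a^2 - a - 6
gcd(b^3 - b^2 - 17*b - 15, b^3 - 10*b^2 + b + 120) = b^2 - 2*b - 15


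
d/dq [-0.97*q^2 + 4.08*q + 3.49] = 4.08 - 1.94*q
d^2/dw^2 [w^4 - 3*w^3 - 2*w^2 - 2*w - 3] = 12*w^2 - 18*w - 4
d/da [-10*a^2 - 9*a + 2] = -20*a - 9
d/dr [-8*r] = -8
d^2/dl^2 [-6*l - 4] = 0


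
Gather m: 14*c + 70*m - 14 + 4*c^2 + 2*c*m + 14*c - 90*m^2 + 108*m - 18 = 4*c^2 + 28*c - 90*m^2 + m*(2*c + 178) - 32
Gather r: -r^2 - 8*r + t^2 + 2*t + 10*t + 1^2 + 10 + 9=-r^2 - 8*r + t^2 + 12*t + 20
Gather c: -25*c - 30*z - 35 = -25*c - 30*z - 35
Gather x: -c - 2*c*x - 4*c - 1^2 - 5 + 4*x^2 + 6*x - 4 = -5*c + 4*x^2 + x*(6 - 2*c) - 10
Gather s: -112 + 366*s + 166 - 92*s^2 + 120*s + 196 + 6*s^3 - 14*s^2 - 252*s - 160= 6*s^3 - 106*s^2 + 234*s + 90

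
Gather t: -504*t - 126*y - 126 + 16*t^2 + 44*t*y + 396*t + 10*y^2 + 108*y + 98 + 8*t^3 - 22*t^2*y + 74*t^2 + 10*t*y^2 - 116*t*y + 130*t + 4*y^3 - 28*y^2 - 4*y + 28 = 8*t^3 + t^2*(90 - 22*y) + t*(10*y^2 - 72*y + 22) + 4*y^3 - 18*y^2 - 22*y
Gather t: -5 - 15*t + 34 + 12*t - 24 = 5 - 3*t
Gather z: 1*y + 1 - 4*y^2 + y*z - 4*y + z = -4*y^2 - 3*y + z*(y + 1) + 1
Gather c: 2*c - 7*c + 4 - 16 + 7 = -5*c - 5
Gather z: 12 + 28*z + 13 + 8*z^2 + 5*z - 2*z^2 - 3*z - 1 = 6*z^2 + 30*z + 24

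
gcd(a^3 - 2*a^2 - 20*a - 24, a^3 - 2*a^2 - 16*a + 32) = 1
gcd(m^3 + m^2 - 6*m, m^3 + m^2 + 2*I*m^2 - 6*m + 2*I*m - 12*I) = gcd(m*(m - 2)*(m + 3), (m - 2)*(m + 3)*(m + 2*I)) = m^2 + m - 6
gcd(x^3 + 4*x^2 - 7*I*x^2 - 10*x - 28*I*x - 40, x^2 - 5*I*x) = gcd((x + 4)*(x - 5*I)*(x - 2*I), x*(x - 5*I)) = x - 5*I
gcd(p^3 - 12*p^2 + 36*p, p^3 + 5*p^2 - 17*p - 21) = 1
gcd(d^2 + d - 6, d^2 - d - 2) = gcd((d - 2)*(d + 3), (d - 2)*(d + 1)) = d - 2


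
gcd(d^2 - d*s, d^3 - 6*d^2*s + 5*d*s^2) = -d^2 + d*s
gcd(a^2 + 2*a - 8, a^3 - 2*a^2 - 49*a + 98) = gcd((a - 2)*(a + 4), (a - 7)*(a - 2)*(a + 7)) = a - 2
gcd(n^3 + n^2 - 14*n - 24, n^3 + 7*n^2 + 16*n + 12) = n^2 + 5*n + 6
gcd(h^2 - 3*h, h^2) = h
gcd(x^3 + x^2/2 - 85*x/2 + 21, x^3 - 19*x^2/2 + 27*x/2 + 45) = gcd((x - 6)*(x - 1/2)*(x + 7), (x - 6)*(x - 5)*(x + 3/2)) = x - 6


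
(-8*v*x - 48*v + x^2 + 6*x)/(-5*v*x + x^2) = (8*v*x + 48*v - x^2 - 6*x)/(x*(5*v - x))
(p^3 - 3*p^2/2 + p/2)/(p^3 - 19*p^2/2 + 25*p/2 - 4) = p/(p - 8)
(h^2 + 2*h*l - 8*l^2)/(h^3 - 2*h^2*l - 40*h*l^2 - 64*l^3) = (h - 2*l)/(h^2 - 6*h*l - 16*l^2)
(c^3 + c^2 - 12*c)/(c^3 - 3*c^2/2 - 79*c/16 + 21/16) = 16*c*(c + 4)/(16*c^2 + 24*c - 7)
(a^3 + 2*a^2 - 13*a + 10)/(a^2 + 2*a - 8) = (a^2 + 4*a - 5)/(a + 4)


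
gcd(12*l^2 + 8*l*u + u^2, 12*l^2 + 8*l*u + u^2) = 12*l^2 + 8*l*u + u^2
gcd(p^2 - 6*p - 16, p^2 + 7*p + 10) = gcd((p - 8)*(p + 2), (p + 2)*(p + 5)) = p + 2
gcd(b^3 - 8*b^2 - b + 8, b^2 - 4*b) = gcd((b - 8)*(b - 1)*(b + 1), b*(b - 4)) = 1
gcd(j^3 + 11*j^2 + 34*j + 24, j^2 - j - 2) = j + 1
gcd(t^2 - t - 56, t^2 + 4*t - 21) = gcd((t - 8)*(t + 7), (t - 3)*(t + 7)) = t + 7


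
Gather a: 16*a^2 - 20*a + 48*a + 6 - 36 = 16*a^2 + 28*a - 30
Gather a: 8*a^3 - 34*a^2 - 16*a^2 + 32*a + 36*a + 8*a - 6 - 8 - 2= 8*a^3 - 50*a^2 + 76*a - 16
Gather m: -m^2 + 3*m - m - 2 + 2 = -m^2 + 2*m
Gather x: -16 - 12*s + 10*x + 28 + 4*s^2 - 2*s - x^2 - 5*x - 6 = 4*s^2 - 14*s - x^2 + 5*x + 6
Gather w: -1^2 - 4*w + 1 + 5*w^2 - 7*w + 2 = 5*w^2 - 11*w + 2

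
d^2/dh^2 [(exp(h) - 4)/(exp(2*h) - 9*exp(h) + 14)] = (exp(4*h) - 7*exp(3*h) + 24*exp(2*h) + 26*exp(h) - 308)*exp(h)/(exp(6*h) - 27*exp(5*h) + 285*exp(4*h) - 1485*exp(3*h) + 3990*exp(2*h) - 5292*exp(h) + 2744)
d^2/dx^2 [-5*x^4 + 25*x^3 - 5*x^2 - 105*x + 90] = -60*x^2 + 150*x - 10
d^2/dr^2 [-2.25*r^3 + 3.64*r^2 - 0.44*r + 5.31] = 7.28 - 13.5*r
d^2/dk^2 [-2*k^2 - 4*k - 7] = -4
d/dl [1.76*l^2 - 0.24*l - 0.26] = 3.52*l - 0.24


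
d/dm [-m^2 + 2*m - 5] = 2 - 2*m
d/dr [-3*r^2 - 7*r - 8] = -6*r - 7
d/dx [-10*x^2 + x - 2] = 1 - 20*x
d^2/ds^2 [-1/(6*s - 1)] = -72/(6*s - 1)^3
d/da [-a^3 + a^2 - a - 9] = -3*a^2 + 2*a - 1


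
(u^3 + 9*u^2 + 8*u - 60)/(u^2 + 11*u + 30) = u - 2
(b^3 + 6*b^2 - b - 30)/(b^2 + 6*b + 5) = (b^2 + b - 6)/(b + 1)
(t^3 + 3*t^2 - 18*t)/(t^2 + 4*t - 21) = t*(t + 6)/(t + 7)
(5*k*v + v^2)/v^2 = (5*k + v)/v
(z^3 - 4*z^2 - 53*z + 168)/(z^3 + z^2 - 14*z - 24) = (z^3 - 4*z^2 - 53*z + 168)/(z^3 + z^2 - 14*z - 24)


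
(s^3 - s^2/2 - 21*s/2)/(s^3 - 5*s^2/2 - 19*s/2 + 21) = s/(s - 2)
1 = 1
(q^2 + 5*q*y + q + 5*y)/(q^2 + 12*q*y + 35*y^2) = (q + 1)/(q + 7*y)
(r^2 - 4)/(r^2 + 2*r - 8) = (r + 2)/(r + 4)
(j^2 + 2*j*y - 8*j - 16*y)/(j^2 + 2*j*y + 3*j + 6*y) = (j - 8)/(j + 3)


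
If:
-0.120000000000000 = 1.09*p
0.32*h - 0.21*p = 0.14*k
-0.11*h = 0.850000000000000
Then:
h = -7.73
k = -17.50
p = -0.11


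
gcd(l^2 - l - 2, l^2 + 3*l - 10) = l - 2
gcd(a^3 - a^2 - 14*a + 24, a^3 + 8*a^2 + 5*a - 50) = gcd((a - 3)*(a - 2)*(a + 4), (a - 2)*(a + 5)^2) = a - 2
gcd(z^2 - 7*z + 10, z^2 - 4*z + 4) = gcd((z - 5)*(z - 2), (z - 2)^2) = z - 2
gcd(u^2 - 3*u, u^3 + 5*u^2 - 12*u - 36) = u - 3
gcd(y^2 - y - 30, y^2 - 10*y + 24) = y - 6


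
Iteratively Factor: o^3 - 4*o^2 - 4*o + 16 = (o + 2)*(o^2 - 6*o + 8) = (o - 4)*(o + 2)*(o - 2)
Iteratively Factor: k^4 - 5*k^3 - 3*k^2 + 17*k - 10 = (k - 1)*(k^3 - 4*k^2 - 7*k + 10) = (k - 1)^2*(k^2 - 3*k - 10) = (k - 5)*(k - 1)^2*(k + 2)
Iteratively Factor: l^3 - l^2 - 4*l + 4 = (l - 2)*(l^2 + l - 2) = (l - 2)*(l - 1)*(l + 2)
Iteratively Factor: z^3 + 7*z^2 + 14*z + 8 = (z + 2)*(z^2 + 5*z + 4) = (z + 1)*(z + 2)*(z + 4)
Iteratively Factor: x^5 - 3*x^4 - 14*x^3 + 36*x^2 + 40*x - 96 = (x - 4)*(x^4 + x^3 - 10*x^2 - 4*x + 24) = (x - 4)*(x - 2)*(x^3 + 3*x^2 - 4*x - 12) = (x - 4)*(x - 2)*(x + 3)*(x^2 - 4) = (x - 4)*(x - 2)*(x + 2)*(x + 3)*(x - 2)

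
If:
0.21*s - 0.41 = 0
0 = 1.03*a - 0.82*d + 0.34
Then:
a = 0.796116504854369*d - 0.330097087378641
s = 1.95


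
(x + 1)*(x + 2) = x^2 + 3*x + 2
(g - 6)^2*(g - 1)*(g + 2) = g^4 - 11*g^3 + 22*g^2 + 60*g - 72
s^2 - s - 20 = (s - 5)*(s + 4)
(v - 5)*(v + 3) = v^2 - 2*v - 15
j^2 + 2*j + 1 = (j + 1)^2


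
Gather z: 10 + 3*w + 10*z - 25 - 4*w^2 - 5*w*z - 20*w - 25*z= -4*w^2 - 17*w + z*(-5*w - 15) - 15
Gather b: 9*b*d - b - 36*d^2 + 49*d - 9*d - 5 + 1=b*(9*d - 1) - 36*d^2 + 40*d - 4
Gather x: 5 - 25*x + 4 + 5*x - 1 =8 - 20*x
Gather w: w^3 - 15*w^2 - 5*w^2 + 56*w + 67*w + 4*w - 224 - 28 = w^3 - 20*w^2 + 127*w - 252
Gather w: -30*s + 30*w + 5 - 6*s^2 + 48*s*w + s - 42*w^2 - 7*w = -6*s^2 - 29*s - 42*w^2 + w*(48*s + 23) + 5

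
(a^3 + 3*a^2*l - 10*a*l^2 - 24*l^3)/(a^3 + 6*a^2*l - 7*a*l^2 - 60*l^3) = (a + 2*l)/(a + 5*l)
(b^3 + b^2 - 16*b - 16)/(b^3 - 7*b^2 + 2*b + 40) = (b^2 + 5*b + 4)/(b^2 - 3*b - 10)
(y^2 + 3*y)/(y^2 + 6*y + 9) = y/(y + 3)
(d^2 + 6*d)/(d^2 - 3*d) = (d + 6)/(d - 3)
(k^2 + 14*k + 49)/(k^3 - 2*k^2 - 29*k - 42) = (k^2 + 14*k + 49)/(k^3 - 2*k^2 - 29*k - 42)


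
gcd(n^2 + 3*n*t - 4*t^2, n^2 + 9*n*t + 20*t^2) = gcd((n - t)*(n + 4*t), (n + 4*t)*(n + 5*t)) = n + 4*t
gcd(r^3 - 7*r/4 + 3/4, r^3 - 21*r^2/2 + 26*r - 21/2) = r - 1/2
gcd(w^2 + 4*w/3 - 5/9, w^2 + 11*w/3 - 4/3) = w - 1/3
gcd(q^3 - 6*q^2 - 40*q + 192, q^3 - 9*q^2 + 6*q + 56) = q - 4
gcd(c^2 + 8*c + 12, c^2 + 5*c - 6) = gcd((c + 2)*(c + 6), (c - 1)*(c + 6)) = c + 6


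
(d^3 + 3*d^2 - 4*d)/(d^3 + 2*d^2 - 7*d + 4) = d/(d - 1)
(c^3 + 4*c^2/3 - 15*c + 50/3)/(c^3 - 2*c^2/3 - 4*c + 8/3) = (3*c^2 + 10*c - 25)/(3*c^2 + 4*c - 4)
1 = 1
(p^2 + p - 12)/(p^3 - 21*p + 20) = (p^2 + p - 12)/(p^3 - 21*p + 20)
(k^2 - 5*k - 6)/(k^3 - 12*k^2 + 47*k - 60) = (k^2 - 5*k - 6)/(k^3 - 12*k^2 + 47*k - 60)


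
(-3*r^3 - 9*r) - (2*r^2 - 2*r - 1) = -3*r^3 - 2*r^2 - 7*r + 1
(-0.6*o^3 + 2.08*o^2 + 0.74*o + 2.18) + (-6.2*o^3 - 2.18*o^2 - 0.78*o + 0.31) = -6.8*o^3 - 0.1*o^2 - 0.04*o + 2.49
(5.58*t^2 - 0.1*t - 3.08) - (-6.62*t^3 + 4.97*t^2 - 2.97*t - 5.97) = 6.62*t^3 + 0.61*t^2 + 2.87*t + 2.89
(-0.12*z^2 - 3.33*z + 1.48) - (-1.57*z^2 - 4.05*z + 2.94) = 1.45*z^2 + 0.72*z - 1.46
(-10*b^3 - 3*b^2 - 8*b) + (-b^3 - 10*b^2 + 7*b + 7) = -11*b^3 - 13*b^2 - b + 7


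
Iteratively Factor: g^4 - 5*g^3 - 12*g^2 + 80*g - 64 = (g - 4)*(g^3 - g^2 - 16*g + 16) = (g - 4)*(g - 1)*(g^2 - 16) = (g - 4)*(g - 1)*(g + 4)*(g - 4)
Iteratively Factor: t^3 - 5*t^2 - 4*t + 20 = (t + 2)*(t^2 - 7*t + 10) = (t - 2)*(t + 2)*(t - 5)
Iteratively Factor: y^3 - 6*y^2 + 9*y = (y - 3)*(y^2 - 3*y) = y*(y - 3)*(y - 3)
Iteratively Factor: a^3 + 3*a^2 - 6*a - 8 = (a + 4)*(a^2 - a - 2) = (a + 1)*(a + 4)*(a - 2)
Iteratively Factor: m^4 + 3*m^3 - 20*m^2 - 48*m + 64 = (m - 1)*(m^3 + 4*m^2 - 16*m - 64) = (m - 4)*(m - 1)*(m^2 + 8*m + 16) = (m - 4)*(m - 1)*(m + 4)*(m + 4)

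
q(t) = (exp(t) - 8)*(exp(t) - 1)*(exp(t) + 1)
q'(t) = (exp(t) - 8)*(exp(t) - 1)*exp(t) + (exp(t) - 8)*(exp(t) + 1)*exp(t) + (exp(t) - 1)*(exp(t) + 1)*exp(t)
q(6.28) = 149812615.72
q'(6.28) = 451718333.43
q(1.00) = -33.75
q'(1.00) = -60.69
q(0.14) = -2.21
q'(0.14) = -17.75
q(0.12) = -1.86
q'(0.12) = -17.17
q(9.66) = 3851522303259.36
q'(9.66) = 11556533284566.40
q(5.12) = 4461410.41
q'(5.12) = 13608550.92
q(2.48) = 558.06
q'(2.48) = 2814.81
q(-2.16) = 7.78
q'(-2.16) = -0.32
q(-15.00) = 8.00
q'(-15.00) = 0.00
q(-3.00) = 7.93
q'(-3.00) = -0.09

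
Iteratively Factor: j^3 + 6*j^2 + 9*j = (j)*(j^2 + 6*j + 9) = j*(j + 3)*(j + 3)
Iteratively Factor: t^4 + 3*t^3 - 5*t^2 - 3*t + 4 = (t + 4)*(t^3 - t^2 - t + 1) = (t + 1)*(t + 4)*(t^2 - 2*t + 1) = (t - 1)*(t + 1)*(t + 4)*(t - 1)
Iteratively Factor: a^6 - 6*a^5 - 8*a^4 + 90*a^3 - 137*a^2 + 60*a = (a - 3)*(a^5 - 3*a^4 - 17*a^3 + 39*a^2 - 20*a) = a*(a - 3)*(a^4 - 3*a^3 - 17*a^2 + 39*a - 20) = a*(a - 3)*(a - 1)*(a^3 - 2*a^2 - 19*a + 20) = a*(a - 3)*(a - 1)*(a + 4)*(a^2 - 6*a + 5) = a*(a - 3)*(a - 1)^2*(a + 4)*(a - 5)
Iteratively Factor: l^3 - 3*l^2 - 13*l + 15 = (l + 3)*(l^2 - 6*l + 5) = (l - 1)*(l + 3)*(l - 5)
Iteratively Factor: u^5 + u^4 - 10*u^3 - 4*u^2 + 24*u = (u)*(u^4 + u^3 - 10*u^2 - 4*u + 24) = u*(u + 3)*(u^3 - 2*u^2 - 4*u + 8) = u*(u + 2)*(u + 3)*(u^2 - 4*u + 4) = u*(u - 2)*(u + 2)*(u + 3)*(u - 2)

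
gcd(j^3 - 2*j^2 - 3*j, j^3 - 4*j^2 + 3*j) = j^2 - 3*j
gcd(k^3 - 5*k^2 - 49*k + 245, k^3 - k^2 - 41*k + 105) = k^2 + 2*k - 35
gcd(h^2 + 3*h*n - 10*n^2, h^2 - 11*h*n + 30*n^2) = 1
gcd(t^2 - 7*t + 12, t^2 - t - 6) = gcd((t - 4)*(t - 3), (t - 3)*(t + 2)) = t - 3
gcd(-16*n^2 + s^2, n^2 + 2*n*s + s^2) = 1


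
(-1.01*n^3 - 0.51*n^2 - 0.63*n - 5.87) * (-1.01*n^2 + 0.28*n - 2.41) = 1.0201*n^5 + 0.2323*n^4 + 2.9276*n^3 + 6.9814*n^2 - 0.1253*n + 14.1467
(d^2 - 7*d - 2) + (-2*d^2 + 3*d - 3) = -d^2 - 4*d - 5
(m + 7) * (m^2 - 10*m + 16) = m^3 - 3*m^2 - 54*m + 112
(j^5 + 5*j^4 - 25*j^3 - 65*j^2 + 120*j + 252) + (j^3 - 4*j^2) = j^5 + 5*j^4 - 24*j^3 - 69*j^2 + 120*j + 252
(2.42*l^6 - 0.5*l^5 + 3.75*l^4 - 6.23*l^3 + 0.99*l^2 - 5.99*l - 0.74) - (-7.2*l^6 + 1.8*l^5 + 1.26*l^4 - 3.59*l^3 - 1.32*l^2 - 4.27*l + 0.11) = 9.62*l^6 - 2.3*l^5 + 2.49*l^4 - 2.64*l^3 + 2.31*l^2 - 1.72*l - 0.85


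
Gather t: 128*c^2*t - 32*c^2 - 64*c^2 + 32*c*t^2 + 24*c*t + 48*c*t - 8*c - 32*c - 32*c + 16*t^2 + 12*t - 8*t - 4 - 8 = -96*c^2 - 72*c + t^2*(32*c + 16) + t*(128*c^2 + 72*c + 4) - 12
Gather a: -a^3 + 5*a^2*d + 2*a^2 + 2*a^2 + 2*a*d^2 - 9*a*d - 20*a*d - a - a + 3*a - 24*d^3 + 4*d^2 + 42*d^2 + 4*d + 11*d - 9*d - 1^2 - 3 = -a^3 + a^2*(5*d + 4) + a*(2*d^2 - 29*d + 1) - 24*d^3 + 46*d^2 + 6*d - 4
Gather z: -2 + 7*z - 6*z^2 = -6*z^2 + 7*z - 2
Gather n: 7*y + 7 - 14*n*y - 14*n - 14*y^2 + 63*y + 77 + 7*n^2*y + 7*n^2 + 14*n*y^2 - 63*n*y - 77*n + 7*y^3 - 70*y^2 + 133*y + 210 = n^2*(7*y + 7) + n*(14*y^2 - 77*y - 91) + 7*y^3 - 84*y^2 + 203*y + 294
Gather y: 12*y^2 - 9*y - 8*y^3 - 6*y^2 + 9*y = -8*y^3 + 6*y^2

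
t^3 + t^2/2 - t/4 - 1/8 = (t - 1/2)*(t + 1/2)^2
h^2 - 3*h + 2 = (h - 2)*(h - 1)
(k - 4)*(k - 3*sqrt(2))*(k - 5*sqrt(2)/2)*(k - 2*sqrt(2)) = k^4 - 15*sqrt(2)*k^3/2 - 4*k^3 + 37*k^2 + 30*sqrt(2)*k^2 - 148*k - 30*sqrt(2)*k + 120*sqrt(2)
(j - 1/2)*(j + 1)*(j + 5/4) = j^3 + 7*j^2/4 + j/8 - 5/8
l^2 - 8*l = l*(l - 8)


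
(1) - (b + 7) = -b - 6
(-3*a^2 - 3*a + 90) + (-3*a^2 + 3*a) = 90 - 6*a^2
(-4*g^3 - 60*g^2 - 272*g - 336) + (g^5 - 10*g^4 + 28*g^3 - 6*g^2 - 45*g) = g^5 - 10*g^4 + 24*g^3 - 66*g^2 - 317*g - 336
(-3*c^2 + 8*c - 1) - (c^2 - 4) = -4*c^2 + 8*c + 3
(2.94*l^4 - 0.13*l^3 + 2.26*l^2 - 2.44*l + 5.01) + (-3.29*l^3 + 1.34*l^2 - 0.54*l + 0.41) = 2.94*l^4 - 3.42*l^3 + 3.6*l^2 - 2.98*l + 5.42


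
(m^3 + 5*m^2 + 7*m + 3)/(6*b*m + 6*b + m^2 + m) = (m^2 + 4*m + 3)/(6*b + m)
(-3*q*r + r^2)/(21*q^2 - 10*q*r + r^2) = -r/(7*q - r)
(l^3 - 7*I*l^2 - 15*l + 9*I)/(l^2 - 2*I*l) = (l^3 - 7*I*l^2 - 15*l + 9*I)/(l*(l - 2*I))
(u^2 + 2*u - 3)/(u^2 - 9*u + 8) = (u + 3)/(u - 8)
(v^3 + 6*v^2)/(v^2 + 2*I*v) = v*(v + 6)/(v + 2*I)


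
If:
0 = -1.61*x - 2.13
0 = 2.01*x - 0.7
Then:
No Solution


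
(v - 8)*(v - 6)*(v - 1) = v^3 - 15*v^2 + 62*v - 48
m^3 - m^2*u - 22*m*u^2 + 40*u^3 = (m - 4*u)*(m - 2*u)*(m + 5*u)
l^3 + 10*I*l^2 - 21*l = l*(l + 3*I)*(l + 7*I)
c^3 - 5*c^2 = c^2*(c - 5)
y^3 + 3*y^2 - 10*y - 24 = (y - 3)*(y + 2)*(y + 4)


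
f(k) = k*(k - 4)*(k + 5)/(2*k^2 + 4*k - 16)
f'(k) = k*(-4*k - 4)*(k - 4)*(k + 5)/(2*k^2 + 4*k - 16)^2 + k*(k - 4)/(2*k^2 + 4*k - 16) + k*(k + 5)/(2*k^2 + 4*k - 16) + (k - 4)*(k + 5)/(2*k^2 + 4*k - 16)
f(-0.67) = -0.76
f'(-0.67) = 1.07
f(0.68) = 1.04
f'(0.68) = 1.96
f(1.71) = 7.93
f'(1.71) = 28.33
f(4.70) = 0.68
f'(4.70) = 0.86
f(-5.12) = -0.35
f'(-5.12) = 2.67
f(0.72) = 1.12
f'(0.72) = 2.04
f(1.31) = 3.03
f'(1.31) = 5.50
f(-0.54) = -0.62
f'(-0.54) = 1.08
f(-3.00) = -4.20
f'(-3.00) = 3.26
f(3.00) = -1.71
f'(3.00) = 2.89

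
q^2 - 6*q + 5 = (q - 5)*(q - 1)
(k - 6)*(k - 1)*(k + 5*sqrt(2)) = k^3 - 7*k^2 + 5*sqrt(2)*k^2 - 35*sqrt(2)*k + 6*k + 30*sqrt(2)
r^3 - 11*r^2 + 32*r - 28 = (r - 7)*(r - 2)^2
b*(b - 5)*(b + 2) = b^3 - 3*b^2 - 10*b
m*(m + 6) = m^2 + 6*m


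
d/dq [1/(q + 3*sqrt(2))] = -1/(q + 3*sqrt(2))^2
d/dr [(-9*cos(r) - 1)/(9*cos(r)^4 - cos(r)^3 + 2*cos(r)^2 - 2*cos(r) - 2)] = -(243*(cos(2*r) - 1)^2 + 70*cos(r) + 1002*cos(2*r) + 18*cos(3*r) + 94)*sin(r)/(4*(-9*cos(r)^4 + cos(r)^3 - 2*cos(r)^2 + 2*cos(r) + 2)^2)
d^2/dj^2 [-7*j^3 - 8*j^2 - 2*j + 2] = -42*j - 16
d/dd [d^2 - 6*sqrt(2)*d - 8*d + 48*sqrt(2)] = 2*d - 6*sqrt(2) - 8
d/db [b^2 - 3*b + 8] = 2*b - 3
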